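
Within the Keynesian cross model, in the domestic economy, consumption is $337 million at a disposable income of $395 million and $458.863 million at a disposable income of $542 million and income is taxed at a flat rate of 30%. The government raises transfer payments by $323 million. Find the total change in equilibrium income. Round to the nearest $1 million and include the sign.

+$638 million

MPC = ΔC/ΔYd = (458.863 − 337)/(542 − 395) = 121.863/147 = 0.829.
The transfer change shifts disposable income by +$323 million, so first-round consumption changes by c·ΔTR = 0.829 × (+$323 million) = +$267.767 million.
Expenditure multiplier = 1/(1 − c(1−t)) = 1/(1 − 0.829×0.7) = 1/0.4197 ≈ 2.383.
The transfer multiplier is c × k ≈ 1.975, so ΔY = k × (c·ΔTR) = (+$267.767 million) / 0.4197 ≈ +$638 million.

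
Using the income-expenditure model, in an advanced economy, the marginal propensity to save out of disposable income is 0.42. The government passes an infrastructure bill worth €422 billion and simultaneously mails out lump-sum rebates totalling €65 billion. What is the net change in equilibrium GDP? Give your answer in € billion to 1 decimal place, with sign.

MPC = 1 − MPS = 1 − 0.42 = 0.58.
Expenditure multiplier = 1/(1 − MPC) = 1/(1 − 0.58) = 1/0.42 ≈ 2.381.
ΔG contributes k·ΔG = (+€422 billion) / 0.42 ≈ +€1,004.8 billion.
ΔT of −€65 billion changes first-round spending by −c·ΔT = +€37.7 billion, contributing k·(−c·ΔT) = (+€37.7 billion) / 0.42 ≈ +€89.8 billion.
Net ΔY = k(ΔG − c·ΔT) = (+€459.7 billion) / 0.42 ≈ +€1,094.5 billion.

+€1,094.5 billion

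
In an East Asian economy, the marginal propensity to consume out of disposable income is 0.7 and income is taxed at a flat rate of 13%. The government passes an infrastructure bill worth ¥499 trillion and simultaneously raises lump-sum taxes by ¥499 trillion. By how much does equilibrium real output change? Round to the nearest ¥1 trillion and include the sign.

+¥383 trillion

Expenditure multiplier = 1/(1 − c(1−t)) = 1/(1 − 0.7×0.87) = 1/0.391 ≈ 2.558.
ΔG contributes k·ΔG = (+¥499 trillion) / 0.391 ≈ +¥1,276.2 trillion.
ΔT of +¥499 trillion changes first-round spending by −c·ΔT = −¥349.3 trillion, contributing k·(−c·ΔT) = (−¥349.3 trillion) / 0.391 ≈ −¥893.4 trillion.
Net ΔY = k(ΔG − c·ΔT) = (+¥149.7 trillion) / 0.391 ≈ +¥383 trillion.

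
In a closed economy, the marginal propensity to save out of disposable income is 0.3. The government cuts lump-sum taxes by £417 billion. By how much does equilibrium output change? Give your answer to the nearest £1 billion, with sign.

+£973 billion

MPC = 1 − MPS = 1 − 0.3 = 0.7.
A lump-sum tax change of −£417 billion shifts disposable income by +£417 billion; first-round consumption changes by −c × ΔT = −0.7 × (−£417 billion) = +£291.9 billion.
Expenditure multiplier = 1/(1 − MPC) = 1/(1 − 0.7) = 1/0.3 ≈ 3.333.
The tax multiplier is −c × k ≈ −2.333, so ΔY = k × (−c·ΔT) = (+£291.9 billion) / 0.3 = +£973 billion.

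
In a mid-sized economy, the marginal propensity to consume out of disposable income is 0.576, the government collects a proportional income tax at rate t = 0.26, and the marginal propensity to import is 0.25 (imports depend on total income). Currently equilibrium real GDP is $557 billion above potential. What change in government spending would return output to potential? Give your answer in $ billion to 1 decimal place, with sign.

Spending multiplier = 1/(1 − c(1−t) + m) = 1/(1 − 0.576×0.74 + 0.25) = 1/0.82376 ≈ 1.214.
Need ΔY = −$557 billion, so ΔG = ΔY/k = (−$557 billion) × 0.82376 ≈ −$458.8 billion.
The government should cut government spending by $458.8 billion.

−$458.8 billion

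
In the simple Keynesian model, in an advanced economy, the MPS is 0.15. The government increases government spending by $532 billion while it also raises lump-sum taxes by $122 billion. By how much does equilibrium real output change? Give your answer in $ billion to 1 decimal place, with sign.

MPC = 1 − MPS = 1 − 0.15 = 0.85.
Expenditure multiplier = 1/(1 − MPC) = 1/(1 − 0.85) = 1/0.15 ≈ 6.667.
ΔG contributes k·ΔG = (+$532 billion) / 0.15 ≈ +$3,546.7 billion.
ΔT of +$122 billion changes first-round spending by −c·ΔT = −$103.7 billion, contributing k·(−c·ΔT) = (−$103.7 billion) / 0.15 ≈ −$691.3 billion.
Net ΔY = k(ΔG − c·ΔT) = (+$428.3 billion) / 0.15 ≈ +$2,855.3 billion.

+$2,855.3 billion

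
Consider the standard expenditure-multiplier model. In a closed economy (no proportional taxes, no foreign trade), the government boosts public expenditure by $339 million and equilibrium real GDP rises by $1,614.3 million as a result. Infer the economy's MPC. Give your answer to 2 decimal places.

Implied spending multiplier k = ΔY/ΔG = 1,614.3/339 ≈ 4.7619.
Since k = 1/(1 − MPC), MPC = 1 − 1/k = 1 − ΔG/ΔY = 1 − 339/1,614.3 ≈ 0.79.

0.79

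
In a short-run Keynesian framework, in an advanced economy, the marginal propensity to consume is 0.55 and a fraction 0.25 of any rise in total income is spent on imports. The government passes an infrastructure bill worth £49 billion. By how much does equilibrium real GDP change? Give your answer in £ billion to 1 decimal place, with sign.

+£70.0 billion

Spending multiplier = 1/(1 − c + m) = 1/(1 − 0.55 + 0.25) = 1/0.7 ≈ 1.429.
ΔY = k × ΔG = (+£49 billion) / 0.7 = +£70 billion.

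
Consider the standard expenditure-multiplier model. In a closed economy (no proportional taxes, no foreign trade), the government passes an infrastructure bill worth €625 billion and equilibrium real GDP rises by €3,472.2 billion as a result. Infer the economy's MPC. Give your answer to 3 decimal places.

0.820

Implied spending multiplier k = ΔY/ΔG = 3,472.2/625 ≈ 5.5555.
Since k = 1/(1 − MPC), MPC = 1 − 1/k = 1 − ΔG/ΔY = 1 − 625/3,472.2 ≈ 0.820.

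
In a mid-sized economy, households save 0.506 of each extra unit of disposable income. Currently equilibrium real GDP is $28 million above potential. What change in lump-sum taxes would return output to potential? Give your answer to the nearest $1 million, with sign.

MPC = 1 − MPS = 1 − 0.506 = 0.494.
Spending multiplier = 1/(1 − MPC) = 1/(1 − 0.494) = 1/0.506 ≈ 1.976.
Tax multiplier = −c·k = −0.494/0.506 ≈ −0.976. Need ΔY = −$28 million, so ΔT = ΔY/(−c·k) = −(−$28 million) × 0.506 / 0.494 ≈ +$29 million.
The government should raise lump-sum taxes by $29 million.

+$29 million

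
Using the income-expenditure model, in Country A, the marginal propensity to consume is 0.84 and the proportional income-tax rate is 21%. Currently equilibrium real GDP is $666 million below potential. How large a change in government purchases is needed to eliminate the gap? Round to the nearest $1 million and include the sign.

Spending multiplier = 1/(1 − c(1−t)) = 1/(1 − 0.84×0.79) = 1/0.3364 ≈ 2.973.
Need ΔY = +$666 million, so ΔG = ΔY/k = (+$666 million) × 0.3364 ≈ +$224 million.
The government should increase government purchases by $224 million.

+$224 million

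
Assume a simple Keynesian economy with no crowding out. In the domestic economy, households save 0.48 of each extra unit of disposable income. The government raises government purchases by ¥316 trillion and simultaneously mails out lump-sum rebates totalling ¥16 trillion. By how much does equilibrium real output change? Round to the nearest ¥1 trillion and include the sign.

MPC = 1 − MPS = 1 − 0.48 = 0.52.
Expenditure multiplier = 1/(1 − MPC) = 1/(1 − 0.52) = 1/0.48 ≈ 2.083.
ΔG contributes k·ΔG = (+¥316 trillion) / 0.48 ≈ +¥658.3 trillion.
ΔT of −¥16 trillion changes first-round spending by −c·ΔT = +¥8.32 trillion, contributing k·(−c·ΔT) = (+¥8.32 trillion) / 0.48 ≈ +¥17.3 trillion.
Net ΔY = k(ΔG − c·ΔT) = (+¥324.32 trillion) / 0.48 ≈ +¥676 trillion.

+¥676 trillion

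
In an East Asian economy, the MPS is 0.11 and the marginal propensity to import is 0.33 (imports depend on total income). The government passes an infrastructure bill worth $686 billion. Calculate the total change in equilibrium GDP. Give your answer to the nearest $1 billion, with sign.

MPC = 1 − MPS = 1 − 0.11 = 0.89.
Expenditure multiplier = 1/(1 − c + m) = 1/(1 − 0.89 + 0.33) = 1/0.44 ≈ 2.273.
ΔY = k × ΔG = (+$686 billion) / 0.44 ≈ +$1,559 billion.

+$1,559 billion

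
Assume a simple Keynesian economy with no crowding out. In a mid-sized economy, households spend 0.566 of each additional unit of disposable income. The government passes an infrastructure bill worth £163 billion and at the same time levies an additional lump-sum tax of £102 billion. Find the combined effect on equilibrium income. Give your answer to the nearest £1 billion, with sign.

Expenditure multiplier = 1/(1 − MPC) = 1/(1 − 0.566) = 1/0.434 ≈ 2.304.
ΔG contributes k·ΔG = (+£163 billion) / 0.434 ≈ +£375.6 billion.
ΔT of +£102 billion changes first-round spending by −c·ΔT = −£57.732 billion, contributing k·(−c·ΔT) = (−£57.732 billion) / 0.434 ≈ −£133 billion.
Net ΔY = k(ΔG − c·ΔT) = (+£105.268 billion) / 0.434 ≈ +£243 billion.

+£243 billion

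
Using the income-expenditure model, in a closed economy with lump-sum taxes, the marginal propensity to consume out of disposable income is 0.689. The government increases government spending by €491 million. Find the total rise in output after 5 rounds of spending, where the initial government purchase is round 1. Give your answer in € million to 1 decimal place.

€1,333.6 million

Round 1 adds ΔG = €491 million; each later round is MPC = 0.689 times the previous.
After 5 rounds: 491 + 338.299 + 233.088011 + 160.597639579 + 110.651773669931 = ΔG·(1 − c^5)/(1 − c) = 491 × (1 − 0.155273059182449)/0.311 ≈ €1,333.6 million.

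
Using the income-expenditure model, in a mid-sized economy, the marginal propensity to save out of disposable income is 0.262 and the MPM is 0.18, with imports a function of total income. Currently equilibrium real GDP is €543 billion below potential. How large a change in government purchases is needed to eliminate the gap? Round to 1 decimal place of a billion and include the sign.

MPC = 1 − MPS = 1 − 0.262 = 0.738.
Spending multiplier = 1/(1 − c + m) = 1/(1 − 0.738 + 0.18) = 1/0.442 ≈ 2.262.
Need ΔY = +€543 billion, so ΔG = ΔY/k = (+€543 billion) × 0.442 ≈ +€240 billion.
The government should increase government purchases by €240 billion.

+€240.0 billion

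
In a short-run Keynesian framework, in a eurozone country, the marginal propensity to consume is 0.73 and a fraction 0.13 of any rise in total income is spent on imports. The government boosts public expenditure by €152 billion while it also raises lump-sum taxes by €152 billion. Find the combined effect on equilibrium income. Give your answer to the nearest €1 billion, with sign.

Expenditure multiplier = 1/(1 − c + m) = 1/(1 − 0.73 + 0.13) = 1/0.4 = 2.5.
ΔG contributes k·ΔG = (+€152 billion) / 0.4 = +€380 billion.
ΔT of +€152 billion changes first-round spending by −c·ΔT = −€110.96 billion, contributing k·(−c·ΔT) = (−€110.96 billion) / 0.4 = −€277.4 billion.
Net ΔY = k(ΔG − c·ΔT) = (+€41.04 billion) / 0.4 ≈ +€103 billion.

+€103 billion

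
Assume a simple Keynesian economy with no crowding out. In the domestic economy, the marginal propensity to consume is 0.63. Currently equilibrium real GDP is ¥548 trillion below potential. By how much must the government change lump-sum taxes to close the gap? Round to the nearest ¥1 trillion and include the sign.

Spending multiplier = 1/(1 − MPC) = 1/(1 − 0.63) = 1/0.37 ≈ 2.703.
Tax multiplier = −c·k = −0.63/0.37 ≈ −1.703. Need ΔY = +¥548 trillion, so ΔT = ΔY/(−c·k) = −(+¥548 trillion) × 0.37 / 0.63 ≈ −¥322 trillion.
The government should cut lump-sum taxes by ¥322 trillion.

−¥322 trillion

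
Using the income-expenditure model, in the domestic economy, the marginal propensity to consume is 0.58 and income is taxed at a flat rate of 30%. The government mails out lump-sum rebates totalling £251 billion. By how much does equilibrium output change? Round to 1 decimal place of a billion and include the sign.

A lump-sum tax change of −£251 billion shifts disposable income by +£251 billion; first-round consumption changes by −c × ΔT = −0.58 × (−£251 billion) = +£145.58 billion.
Expenditure multiplier = 1/(1 − c(1−t)) = 1/(1 − 0.58×0.7) = 1/0.594 ≈ 1.684.
The tax multiplier is −c × k ≈ −0.976, so ΔY = k × (−c·ΔT) = (+£145.58 billion) / 0.594 ≈ +£245.1 billion.

+£245.1 billion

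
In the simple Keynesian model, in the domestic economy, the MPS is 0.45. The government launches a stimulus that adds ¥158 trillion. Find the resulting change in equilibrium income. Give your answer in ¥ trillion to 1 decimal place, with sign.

MPC = 1 − MPS = 1 − 0.45 = 0.55.
Government-spending multiplier = 1/(1 − MPC) = 1/(1 − 0.55) = 1/0.45 ≈ 2.222.
ΔY = k × ΔG = (+¥158 trillion) / 0.45 ≈ +¥351.1 trillion.

+¥351.1 trillion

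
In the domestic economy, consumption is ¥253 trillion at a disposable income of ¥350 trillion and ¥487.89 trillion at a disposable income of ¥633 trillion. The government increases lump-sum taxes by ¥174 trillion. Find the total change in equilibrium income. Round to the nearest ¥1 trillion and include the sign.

−¥850 trillion

MPC = ΔC/ΔYd = (487.89 − 253)/(633 − 350) = 234.89/283 = 0.83.
A lump-sum tax change of +¥174 trillion shifts disposable income by −¥174 trillion; first-round consumption changes by −c × ΔT = −0.83 × (+¥174 trillion) = −¥144.42 trillion.
Expenditure multiplier = 1/(1 − MPC) = 1/(1 − 0.83) = 1/0.17 ≈ 5.882.
The tax multiplier is −c × k ≈ −4.882, so ΔY = k × (−c·ΔT) = (−¥144.42 trillion) / 0.17 ≈ −¥850 trillion.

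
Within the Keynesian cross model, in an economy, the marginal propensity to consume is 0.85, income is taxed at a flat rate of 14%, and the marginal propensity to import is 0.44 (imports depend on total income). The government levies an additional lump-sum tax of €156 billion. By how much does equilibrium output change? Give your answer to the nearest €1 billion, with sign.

A lump-sum tax change of +€156 billion shifts disposable income by −€156 billion; first-round consumption changes by −c × ΔT = −0.85 × (+€156 billion) = −€132.6 billion.
Expenditure multiplier = 1/(1 − c(1−t) + m) = 1/(1 − 0.85×0.86 + 0.44) = 1/0.709 ≈ 1.41.
The tax multiplier is −c × k ≈ −1.199, so ΔY = k × (−c·ΔT) = (−€132.6 billion) / 0.709 ≈ −€187 billion.

−€187 billion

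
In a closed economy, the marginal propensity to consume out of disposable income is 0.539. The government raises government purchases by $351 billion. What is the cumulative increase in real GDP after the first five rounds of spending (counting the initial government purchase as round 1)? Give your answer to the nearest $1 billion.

$727 billion

Round 1 adds ΔG = $351 billion; each later round is MPC = 0.539 times the previous.
After 5 rounds: 351 + 189.189 + 101.972871 + 54.963377469 + 29.625260455791 = ΔG·(1 − c^5)/(1 − c) = 351 × (1 − 0.045492921326699)/0.461 ≈ $727 billion.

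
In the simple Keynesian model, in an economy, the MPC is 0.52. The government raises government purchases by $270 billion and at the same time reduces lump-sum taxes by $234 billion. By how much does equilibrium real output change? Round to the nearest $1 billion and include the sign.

Expenditure multiplier = 1/(1 − MPC) = 1/(1 − 0.52) = 1/0.48 ≈ 2.083.
ΔG contributes k·ΔG = (+$270 billion) / 0.48 = +$562.5 billion.
ΔT of −$234 billion changes first-round spending by −c·ΔT = +$121.68 billion, contributing k·(−c·ΔT) = (+$121.68 billion) / 0.48 = +$253.5 billion.
Net ΔY = k(ΔG − c·ΔT) = (+$391.68 billion) / 0.48 = +$816 billion.

+$816 billion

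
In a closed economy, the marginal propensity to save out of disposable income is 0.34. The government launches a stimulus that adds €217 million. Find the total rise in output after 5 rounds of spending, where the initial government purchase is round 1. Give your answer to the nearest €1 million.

€558 million

MPC = 1 − MPS = 1 − 0.34 = 0.66.
Round 1 adds ΔG = €217 million; each later round is MPC = 0.66 times the previous.
After 5 rounds: 217 + 143.22 + 94.5252 + 62.386632 + 41.17517712 = ΔG·(1 − c^5)/(1 − c) = 217 × (1 − 0.1252332576)/0.34 ≈ €558 million.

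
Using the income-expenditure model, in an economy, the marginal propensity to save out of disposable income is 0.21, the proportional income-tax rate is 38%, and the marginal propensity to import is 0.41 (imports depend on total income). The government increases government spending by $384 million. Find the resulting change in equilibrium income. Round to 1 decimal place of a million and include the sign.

+$417.3 million

MPC = 1 − MPS = 1 − 0.21 = 0.79.
Expenditure multiplier = 1/(1 − c(1−t) + m) = 1/(1 − 0.79×0.62 + 0.41) = 1/0.9202 ≈ 1.087.
ΔY = k × ΔG = (+$384 million) / 0.9202 ≈ +$417.3 million.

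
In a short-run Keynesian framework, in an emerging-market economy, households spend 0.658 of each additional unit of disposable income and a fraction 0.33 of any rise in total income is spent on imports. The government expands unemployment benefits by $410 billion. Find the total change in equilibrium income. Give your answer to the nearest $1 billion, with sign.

The transfer change shifts disposable income by +$410 billion, so first-round consumption changes by c·ΔTR = 0.658 × (+$410 billion) = +$269.78 billion.
Expenditure multiplier = 1/(1 − c + m) = 1/(1 − 0.658 + 0.33) = 1/0.672 ≈ 1.488.
The transfer multiplier is c × k ≈ 0.979, so ΔY = k × (c·ΔTR) = (+$269.78 billion) / 0.672 ≈ +$401 billion.

+$401 billion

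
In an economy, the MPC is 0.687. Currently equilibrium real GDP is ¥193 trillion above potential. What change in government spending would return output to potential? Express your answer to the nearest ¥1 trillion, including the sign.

Spending multiplier = 1/(1 − MPC) = 1/(1 − 0.687) = 1/0.313 ≈ 3.195.
Need ΔY = −¥193 trillion, so ΔG = ΔY/k = (−¥193 trillion) × 0.313 ≈ −¥60 trillion.
The government should cut government spending by ¥60 trillion.

−¥60 trillion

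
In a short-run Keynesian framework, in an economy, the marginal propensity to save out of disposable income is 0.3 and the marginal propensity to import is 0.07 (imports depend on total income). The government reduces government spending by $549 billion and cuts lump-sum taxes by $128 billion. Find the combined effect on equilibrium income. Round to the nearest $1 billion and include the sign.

MPC = 1 − MPS = 1 − 0.3 = 0.7.
Expenditure multiplier = 1/(1 − c + m) = 1/(1 − 0.7 + 0.07) = 1/0.37 ≈ 2.703.
ΔG contributes k·ΔG = (−$549 billion) / 0.37 ≈ −$1,483.8 billion.
ΔT of −$128 billion changes first-round spending by −c·ΔT = +$89.6 billion, contributing k·(−c·ΔT) = (+$89.6 billion) / 0.37 ≈ +$242.2 billion.
Net ΔY = k(ΔG − c·ΔT) = (−$459.4 billion) / 0.37 ≈ −$1,242 billion.

−$1,242 billion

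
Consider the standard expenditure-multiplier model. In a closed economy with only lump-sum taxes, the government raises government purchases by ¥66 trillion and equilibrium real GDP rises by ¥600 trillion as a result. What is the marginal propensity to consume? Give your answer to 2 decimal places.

Implied spending multiplier k = ΔY/ΔG = 600/66 ≈ 9.0909.
Since k = 1/(1 − MPC), MPC = 1 − 1/k = 1 − ΔG/ΔY = 1 − 66/600 = 0.89.

0.89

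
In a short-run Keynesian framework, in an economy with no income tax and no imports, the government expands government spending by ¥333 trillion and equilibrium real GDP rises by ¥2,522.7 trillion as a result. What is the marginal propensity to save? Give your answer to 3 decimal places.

0.132

Implied spending multiplier k = ΔY/ΔG = 2,522.7/333 ≈ 7.5757.
Since k = 1/(1 − MPC), MPC = 1 − 1/k = 1 − ΔG/ΔY = 1 − 333/2,522.7 ≈ 0.868.
MPS = 1 − MPC = 0.132.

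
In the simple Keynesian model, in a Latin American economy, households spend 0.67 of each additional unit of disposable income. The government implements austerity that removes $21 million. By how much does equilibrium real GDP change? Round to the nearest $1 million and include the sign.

Government-spending multiplier = 1/(1 − MPC) = 1/(1 − 0.67) = 1/0.33 ≈ 3.03.
ΔY = k × ΔG = (−$21 million) / 0.33 ≈ −$64 million.

−$64 million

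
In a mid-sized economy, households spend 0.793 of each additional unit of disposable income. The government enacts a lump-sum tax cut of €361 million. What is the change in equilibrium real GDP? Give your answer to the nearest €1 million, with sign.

+€1,383 million

A lump-sum tax change of −€361 million shifts disposable income by +€361 million; first-round consumption changes by −c × ΔT = −0.793 × (−€361 million) = +€286.273 million.
Expenditure multiplier = 1/(1 − MPC) = 1/(1 − 0.793) = 1/0.207 ≈ 4.831.
The tax multiplier is −c × k ≈ −3.831, so ΔY = k × (−c·ΔT) = (+€286.273 million) / 0.207 ≈ +€1,383 million.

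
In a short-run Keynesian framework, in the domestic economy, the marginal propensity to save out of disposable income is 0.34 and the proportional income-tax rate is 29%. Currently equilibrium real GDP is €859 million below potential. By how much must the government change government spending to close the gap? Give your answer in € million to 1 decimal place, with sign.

MPC = 1 − MPS = 1 − 0.34 = 0.66.
Spending multiplier = 1/(1 − c(1−t)) = 1/(1 − 0.66×0.71) = 1/0.5314 ≈ 1.882.
Need ΔY = +€859 million, so ΔG = ΔY/k = (+€859 million) × 0.5314 ≈ +€456.5 million.
The government should increase government spending by €456.5 million.

+€456.5 million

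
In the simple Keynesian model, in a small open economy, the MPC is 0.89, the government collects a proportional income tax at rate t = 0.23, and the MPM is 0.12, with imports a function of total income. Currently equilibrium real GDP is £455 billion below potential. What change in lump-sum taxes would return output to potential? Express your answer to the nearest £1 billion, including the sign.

Spending multiplier = 1/(1 − c(1−t) + m) = 1/(1 − 0.89×0.77 + 0.12) = 1/0.4347 ≈ 2.3.
Tax multiplier = −c·k = −0.89/0.4347 ≈ −2.047. Need ΔY = +£455 billion, so ΔT = ΔY/(−c·k) = −(+£455 billion) × 0.4347 / 0.89 ≈ −£222 billion.
The government should cut lump-sum taxes by £222 billion.

−£222 billion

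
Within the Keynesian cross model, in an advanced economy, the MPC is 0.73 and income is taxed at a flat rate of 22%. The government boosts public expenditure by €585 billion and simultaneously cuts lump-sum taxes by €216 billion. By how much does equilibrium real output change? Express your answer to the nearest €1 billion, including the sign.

+€1,725 billion

Expenditure multiplier = 1/(1 − c(1−t)) = 1/(1 − 0.73×0.78) = 1/0.4306 ≈ 2.322.
ΔG contributes k·ΔG = (+€585 billion) / 0.4306 ≈ +€1,358.6 billion.
ΔT of −€216 billion changes first-round spending by −c·ΔT = +€157.68 billion, contributing k·(−c·ΔT) = (+€157.68 billion) / 0.4306 ≈ +€366.2 billion.
Net ΔY = k(ΔG − c·ΔT) = (+€742.68 billion) / 0.4306 ≈ +€1,725 billion.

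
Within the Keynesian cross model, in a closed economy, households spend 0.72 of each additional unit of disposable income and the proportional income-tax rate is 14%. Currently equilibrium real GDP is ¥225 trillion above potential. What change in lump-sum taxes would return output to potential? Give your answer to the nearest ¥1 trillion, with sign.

Spending multiplier = 1/(1 − c(1−t)) = 1/(1 − 0.72×0.86) = 1/0.3808 ≈ 2.626.
Tax multiplier = −c·k = −0.72/0.3808 ≈ −1.891. Need ΔY = −¥225 trillion, so ΔT = ΔY/(−c·k) = −(−¥225 trillion) × 0.3808 / 0.72 = +¥119 trillion.
The government should raise lump-sum taxes by ¥119 trillion.

+¥119 trillion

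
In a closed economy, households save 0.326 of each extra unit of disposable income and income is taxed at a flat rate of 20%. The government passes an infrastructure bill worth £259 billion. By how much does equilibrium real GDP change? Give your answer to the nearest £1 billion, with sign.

+£562 billion

MPC = 1 − MPS = 1 − 0.326 = 0.674.
Government-spending multiplier = 1/(1 − c(1−t)) = 1/(1 − 0.674×0.8) = 1/0.4608 ≈ 2.17.
ΔY = k × ΔG = (+£259 billion) / 0.4608 ≈ +£562 billion.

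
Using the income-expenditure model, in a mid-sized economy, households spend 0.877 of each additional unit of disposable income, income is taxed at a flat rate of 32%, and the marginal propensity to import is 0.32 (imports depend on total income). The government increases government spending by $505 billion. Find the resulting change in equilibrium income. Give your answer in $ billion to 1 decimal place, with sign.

+$697.9 billion

Expenditure multiplier = 1/(1 − c(1−t) + m) = 1/(1 − 0.877×0.68 + 0.32) = 1/0.72364 ≈ 1.382.
ΔY = k × ΔG = (+$505 billion) / 0.72364 ≈ +$697.9 billion.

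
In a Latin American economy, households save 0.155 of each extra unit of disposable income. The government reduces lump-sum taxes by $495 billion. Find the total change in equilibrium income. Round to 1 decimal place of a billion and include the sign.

MPC = 1 − MPS = 1 − 0.155 = 0.845.
A lump-sum tax change of −$495 billion shifts disposable income by +$495 billion; first-round consumption changes by −c × ΔT = −0.845 × (−$495 billion) = +$418.275 billion.
Expenditure multiplier = 1/(1 − MPC) = 1/(1 − 0.845) = 1/0.155 ≈ 6.452.
The tax multiplier is −c × k ≈ −5.452, so ΔY = k × (−c·ΔT) = (+$418.275 billion) / 0.155 ≈ +$2,698.5 billion.

+$2,698.5 billion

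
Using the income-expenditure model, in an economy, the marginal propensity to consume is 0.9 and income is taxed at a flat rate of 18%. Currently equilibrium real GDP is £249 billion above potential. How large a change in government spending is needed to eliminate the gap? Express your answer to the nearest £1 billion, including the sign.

Spending multiplier = 1/(1 − c(1−t)) = 1/(1 − 0.9×0.82) = 1/0.262 ≈ 3.817.
Need ΔY = −£249 billion, so ΔG = ΔY/k = (−£249 billion) × 0.262 ≈ −£65 billion.
The government should cut government spending by £65 billion.

−£65 billion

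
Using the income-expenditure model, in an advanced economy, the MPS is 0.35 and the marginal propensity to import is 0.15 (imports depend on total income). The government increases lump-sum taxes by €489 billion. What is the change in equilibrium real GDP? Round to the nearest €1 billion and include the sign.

MPC = 1 − MPS = 1 − 0.35 = 0.65.
A lump-sum tax change of +€489 billion shifts disposable income by −€489 billion; first-round consumption changes by −c × ΔT = −0.65 × (+€489 billion) = −€317.85 billion.
Expenditure multiplier = 1/(1 − c + m) = 1/(1 − 0.65 + 0.15) = 1/0.5 = 2.
The tax multiplier is −c × k = −1.3, so ΔY = k × (−c·ΔT) = (−€317.85 billion) / 0.5 ≈ −€636 billion.

−€636 billion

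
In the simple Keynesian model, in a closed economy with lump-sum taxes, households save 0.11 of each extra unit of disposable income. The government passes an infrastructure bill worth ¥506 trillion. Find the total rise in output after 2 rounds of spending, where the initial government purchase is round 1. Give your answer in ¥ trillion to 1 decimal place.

MPC = 1 − MPS = 1 − 0.11 = 0.89.
Round 1 adds ΔG = ¥506 trillion; each later round is MPC = 0.89 times the previous.
After 2 rounds: 506 + 450.34 = ΔG·(1 − c^2)/(1 − c) = 506 × (1 − 0.7921)/0.11 ≈ ¥956.3 trillion.

¥956.3 trillion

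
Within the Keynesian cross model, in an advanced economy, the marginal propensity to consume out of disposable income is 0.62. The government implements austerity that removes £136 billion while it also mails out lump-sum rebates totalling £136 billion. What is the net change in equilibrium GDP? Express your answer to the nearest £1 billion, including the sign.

Expenditure multiplier = 1/(1 − MPC) = 1/(1 − 0.62) = 1/0.38 ≈ 2.632.
ΔG contributes k·ΔG = (−£136 billion) / 0.38 ≈ −£357.9 billion.
ΔT of −£136 billion changes first-round spending by −c·ΔT = +£84.32 billion, contributing k·(−c·ΔT) = (+£84.32 billion) / 0.38 ≈ +£221.9 billion.
With ΔG = ΔT and no other leakages, the balanced-budget multiplier is 1, so ΔY = ΔG = −£136 billion.

−£136 billion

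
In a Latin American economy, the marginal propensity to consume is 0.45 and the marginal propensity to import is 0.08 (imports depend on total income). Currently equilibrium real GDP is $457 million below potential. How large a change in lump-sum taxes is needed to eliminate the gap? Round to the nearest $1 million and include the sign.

−$640 million

Spending multiplier = 1/(1 − c + m) = 1/(1 − 0.45 + 0.08) = 1/0.63 ≈ 1.587.
Tax multiplier = −c·k = −0.45/0.63 ≈ −0.714. Need ΔY = +$457 million, so ΔT = ΔY/(−c·k) = −(+$457 million) × 0.63 / 0.45 ≈ −$640 million.
The government should cut lump-sum taxes by $640 million.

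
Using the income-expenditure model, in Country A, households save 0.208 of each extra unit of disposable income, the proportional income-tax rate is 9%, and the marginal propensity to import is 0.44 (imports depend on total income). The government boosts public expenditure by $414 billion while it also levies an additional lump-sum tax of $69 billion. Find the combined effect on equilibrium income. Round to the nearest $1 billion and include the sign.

+$500 billion

MPC = 1 − MPS = 1 − 0.208 = 0.792.
Expenditure multiplier = 1/(1 − c(1−t) + m) = 1/(1 − 0.792×0.91 + 0.44) = 1/0.71928 ≈ 1.39.
ΔG contributes k·ΔG = (+$414 billion) / 0.71928 ≈ +$575.6 billion.
ΔT of +$69 billion changes first-round spending by −c·ΔT = −$54.648 billion, contributing k·(−c·ΔT) = (−$54.648 billion) / 0.71928 ≈ −$76 billion.
Net ΔY = k(ΔG − c·ΔT) = (+$359.352 billion) / 0.71928 ≈ +$500 billion.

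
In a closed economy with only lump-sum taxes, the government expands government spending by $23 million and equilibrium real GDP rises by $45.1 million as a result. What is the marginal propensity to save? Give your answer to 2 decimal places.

0.51

Implied spending multiplier k = ΔY/ΔG = 45.1/23 ≈ 1.9609.
Since k = 1/(1 − MPC), MPC = 1 − 1/k = 1 − ΔG/ΔY = 1 − 23/45.1 ≈ 0.49.
MPS = 1 − MPC = 0.51.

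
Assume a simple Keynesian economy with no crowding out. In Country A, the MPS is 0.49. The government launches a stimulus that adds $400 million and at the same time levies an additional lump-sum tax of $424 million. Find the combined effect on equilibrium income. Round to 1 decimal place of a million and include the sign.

+$375.0 million

MPC = 1 − MPS = 1 − 0.49 = 0.51.
Expenditure multiplier = 1/(1 − MPC) = 1/(1 − 0.51) = 1/0.49 ≈ 2.041.
ΔG contributes k·ΔG = (+$400 million) / 0.49 ≈ +$816.3 million.
ΔT of +$424 million changes first-round spending by −c·ΔT = −$216.24 million, contributing k·(−c·ΔT) = (−$216.24 million) / 0.49 ≈ −$441.3 million.
Net ΔY = k(ΔG − c·ΔT) = (+$183.76 million) / 0.49 ≈ +$375 million.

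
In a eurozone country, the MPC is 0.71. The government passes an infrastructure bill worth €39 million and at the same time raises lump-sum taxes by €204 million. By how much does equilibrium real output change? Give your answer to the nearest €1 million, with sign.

−€365 million

Expenditure multiplier = 1/(1 − MPC) = 1/(1 − 0.71) = 1/0.29 ≈ 3.448.
ΔG contributes k·ΔG = (+€39 million) / 0.29 ≈ +€134.5 million.
ΔT of +€204 million changes first-round spending by −c·ΔT = −€144.84 million, contributing k·(−c·ΔT) = (−€144.84 million) / 0.29 ≈ −€499.4 million.
Net ΔY = k(ΔG − c·ΔT) = (−€105.84 million) / 0.29 ≈ −€365 million.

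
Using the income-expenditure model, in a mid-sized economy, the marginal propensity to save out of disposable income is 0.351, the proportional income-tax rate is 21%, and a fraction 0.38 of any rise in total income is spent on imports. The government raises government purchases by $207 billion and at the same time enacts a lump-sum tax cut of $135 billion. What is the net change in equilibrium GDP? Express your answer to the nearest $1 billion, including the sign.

MPC = 1 − MPS = 1 − 0.351 = 0.649.
Expenditure multiplier = 1/(1 − c(1−t) + m) = 1/(1 − 0.649×0.79 + 0.38) = 1/0.86729 ≈ 1.153.
ΔG contributes k·ΔG = (+$207 billion) / 0.86729 ≈ +$238.7 billion.
ΔT of −$135 billion changes first-round spending by −c·ΔT = +$87.615 billion, contributing k·(−c·ΔT) = (+$87.615 billion) / 0.86729 ≈ +$101 billion.
Net ΔY = k(ΔG − c·ΔT) = (+$294.615 billion) / 0.86729 ≈ +$340 billion.

+$340 billion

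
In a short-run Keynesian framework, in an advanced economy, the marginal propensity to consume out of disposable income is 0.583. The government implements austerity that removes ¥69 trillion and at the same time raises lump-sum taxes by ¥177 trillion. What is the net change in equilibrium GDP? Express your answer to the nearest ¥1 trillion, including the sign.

−¥413 trillion

Expenditure multiplier = 1/(1 − MPC) = 1/(1 − 0.583) = 1/0.417 ≈ 2.398.
ΔG contributes k·ΔG = (−¥69 trillion) / 0.417 ≈ −¥165.5 trillion.
ΔT of +¥177 trillion changes first-round spending by −c·ΔT = −¥103.191 trillion, contributing k·(−c·ΔT) = (−¥103.191 trillion) / 0.417 ≈ −¥247.5 trillion.
Net ΔY = k(ΔG − c·ΔT) = (−¥172.191 trillion) / 0.417 ≈ −¥413 trillion.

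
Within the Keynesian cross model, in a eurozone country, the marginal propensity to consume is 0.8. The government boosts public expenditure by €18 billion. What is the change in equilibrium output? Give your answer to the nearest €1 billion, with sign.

+€90 billion

Expenditure multiplier = 1/(1 − MPC) = 1/(1 − 0.8) = 1/0.2 = 5.
ΔY = k × ΔG = (+€18 billion) / 0.2 = +€90 billion.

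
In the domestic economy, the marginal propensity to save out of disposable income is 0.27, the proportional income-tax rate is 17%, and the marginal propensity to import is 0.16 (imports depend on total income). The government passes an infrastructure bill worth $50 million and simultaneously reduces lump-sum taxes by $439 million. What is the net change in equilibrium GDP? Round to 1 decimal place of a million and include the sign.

MPC = 1 − MPS = 1 − 0.27 = 0.73.
Expenditure multiplier = 1/(1 − c(1−t) + m) = 1/(1 − 0.73×0.83 + 0.16) = 1/0.5541 ≈ 1.805.
ΔG contributes k·ΔG = (+$50 million) / 0.5541 ≈ +$90.2 million.
ΔT of −$439 million changes first-round spending by −c·ΔT = +$320.47 million, contributing k·(−c·ΔT) = (+$320.47 million) / 0.5541 ≈ +$578.4 million.
Net ΔY = k(ΔG − c·ΔT) = (+$370.47 million) / 0.5541 ≈ +$668.6 million.

+$668.6 million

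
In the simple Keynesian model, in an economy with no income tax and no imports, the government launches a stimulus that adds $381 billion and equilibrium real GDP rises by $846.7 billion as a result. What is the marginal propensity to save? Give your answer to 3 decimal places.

0.450

Implied spending multiplier k = ΔY/ΔG = 846.7/381 ≈ 2.2223.
Since k = 1/(1 − MPC), MPC = 1 − 1/k = 1 − ΔG/ΔY = 1 − 381/846.7 ≈ 0.550.
MPS = 1 − MPC = 0.450.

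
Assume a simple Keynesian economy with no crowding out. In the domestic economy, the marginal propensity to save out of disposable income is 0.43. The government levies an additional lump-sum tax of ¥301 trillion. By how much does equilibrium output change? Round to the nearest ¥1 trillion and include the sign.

MPC = 1 − MPS = 1 − 0.43 = 0.57.
A lump-sum tax change of +¥301 trillion shifts disposable income by −¥301 trillion; first-round consumption changes by −c × ΔT = −0.57 × (+¥301 trillion) = −¥171.57 trillion.
Expenditure multiplier = 1/(1 − MPC) = 1/(1 − 0.57) = 1/0.43 ≈ 2.326.
The tax multiplier is −c × k ≈ −1.326, so ΔY = k × (−c·ΔT) = (−¥171.57 trillion) / 0.43 = −¥399 trillion.

−¥399 trillion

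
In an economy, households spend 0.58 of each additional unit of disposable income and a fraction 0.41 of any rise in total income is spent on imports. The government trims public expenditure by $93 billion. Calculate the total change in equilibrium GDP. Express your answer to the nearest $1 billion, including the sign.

−$112 billion

Expenditure multiplier = 1/(1 − c + m) = 1/(1 − 0.58 + 0.41) = 1/0.83 ≈ 1.205.
ΔY = k × ΔG = (−$93 billion) / 0.83 ≈ −$112 billion.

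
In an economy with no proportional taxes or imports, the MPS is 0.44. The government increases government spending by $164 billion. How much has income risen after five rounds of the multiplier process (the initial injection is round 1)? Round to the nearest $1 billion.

$352 billion

MPC = 1 − MPS = 1 − 0.44 = 0.56.
Round 1 adds ΔG = $164 billion; each later round is MPC = 0.56 times the previous.
After 5 rounds: 164 + 91.84 + 51.4304 + 28.801024 + 16.12857344 = ΔG·(1 − c^5)/(1 − c) = 164 × (1 − 0.0550731776)/0.44 ≈ $352 billion.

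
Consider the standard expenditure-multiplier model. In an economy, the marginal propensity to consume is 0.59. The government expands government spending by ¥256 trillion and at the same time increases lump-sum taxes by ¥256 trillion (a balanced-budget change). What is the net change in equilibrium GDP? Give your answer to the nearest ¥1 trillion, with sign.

Expenditure multiplier = 1/(1 − MPC) = 1/(1 − 0.59) = 1/0.41 ≈ 2.439.
ΔG contributes k·ΔG = (+¥256 trillion) / 0.41 ≈ +¥624.4 trillion.
ΔT of +¥256 trillion changes first-round spending by −c·ΔT = −¥151.04 trillion, contributing k·(−c·ΔT) = (−¥151.04 trillion) / 0.41 ≈ −¥368.4 trillion.
With ΔG = ΔT and no other leakages, the balanced-budget multiplier is 1, so ΔY = ΔG = +¥256 trillion.

+¥256 trillion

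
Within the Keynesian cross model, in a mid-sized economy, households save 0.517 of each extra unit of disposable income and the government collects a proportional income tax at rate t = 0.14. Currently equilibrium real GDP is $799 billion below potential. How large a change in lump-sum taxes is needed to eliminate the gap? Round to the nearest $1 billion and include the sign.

MPC = 1 − MPS = 1 − 0.517 = 0.483.
Spending multiplier = 1/(1 − c(1−t)) = 1/(1 − 0.483×0.86) = 1/0.58462 ≈ 1.711.
Tax multiplier = −c·k = −0.483/0.58462 ≈ −0.826. Need ΔY = +$799 billion, so ΔT = ΔY/(−c·k) = −(+$799 billion) × 0.58462 / 0.483 ≈ −$967 billion.
The government should cut lump-sum taxes by $967 billion.

−$967 billion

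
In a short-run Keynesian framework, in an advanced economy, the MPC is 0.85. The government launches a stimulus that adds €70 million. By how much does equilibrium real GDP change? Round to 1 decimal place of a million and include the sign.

+€466.7 million

Spending multiplier = 1/(1 − MPC) = 1/(1 − 0.85) = 1/0.15 ≈ 6.667.
ΔY = k × ΔG = (+€70 million) / 0.15 ≈ +€466.7 million.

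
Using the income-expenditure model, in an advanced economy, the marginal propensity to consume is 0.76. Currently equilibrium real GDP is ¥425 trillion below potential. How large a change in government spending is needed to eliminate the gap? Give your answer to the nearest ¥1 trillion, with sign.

+¥102 trillion

Spending multiplier = 1/(1 − MPC) = 1/(1 − 0.76) = 1/0.24 ≈ 4.167.
Need ΔY = +¥425 trillion, so ΔG = ΔY/k = (+¥425 trillion) × 0.24 = +¥102 trillion.
The government should increase government spending by ¥102 trillion.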